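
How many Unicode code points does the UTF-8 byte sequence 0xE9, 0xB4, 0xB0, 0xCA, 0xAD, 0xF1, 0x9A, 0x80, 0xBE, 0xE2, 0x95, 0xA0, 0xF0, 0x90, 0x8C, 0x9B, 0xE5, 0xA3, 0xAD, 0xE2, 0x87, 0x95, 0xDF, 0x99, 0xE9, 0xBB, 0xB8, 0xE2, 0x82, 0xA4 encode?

Byte at offset 0: 0xE9 = 11101001 → 3-byte char (#1). Advance 3.
Byte at offset 3: 0xCA = 11001010 → 2-byte char (#2). Advance 2.
Byte at offset 5: 0xF1 = 11110001 → 4-byte char (#3). Advance 4.
Byte at offset 9: 0xE2 = 11100010 → 3-byte char (#4). Advance 3.
Byte at offset 12: 0xF0 = 11110000 → 4-byte char (#5). Advance 4.
Byte at offset 16: 0xE5 = 11100101 → 3-byte char (#6). Advance 3.
Byte at offset 19: 0xE2 = 11100010 → 3-byte char (#7). Advance 3.
Byte at offset 22: 0xDF = 11011111 → 2-byte char (#8). Advance 2.
Byte at offset 24: 0xE9 = 11101001 → 3-byte char (#9). Advance 3.
Byte at offset 27: 0xE2 = 11100010 → 3-byte char (#10). Advance 3.
Reached end at offset 30 after 10 code points.

10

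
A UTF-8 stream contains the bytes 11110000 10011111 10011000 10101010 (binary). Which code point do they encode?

Leading byte 0xF0 = 11110000 matches 11110xxx → 4-byte sequence.
Byte 1: 0xF0 = 11110000, payload 000 (3 bits).
Byte 2: 0x9F = 10011111 (10xxxxxx ✓), payload 011111.
Byte 3: 0x98 = 10011000 (10xxxxxx ✓), payload 011000.
Byte 4: 0xAA = 10101010 (10xxxxxx ✓), payload 101010.
Concatenate: 000011111011000101010 = 0x1F62A (21 bits → U+1F62A).

U+1F62A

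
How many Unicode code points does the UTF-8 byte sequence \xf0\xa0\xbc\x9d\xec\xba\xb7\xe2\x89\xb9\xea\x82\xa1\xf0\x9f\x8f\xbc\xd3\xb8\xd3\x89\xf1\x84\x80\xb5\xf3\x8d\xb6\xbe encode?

Byte at offset 0: 0xF0 = 11110000 → 4-byte char (#1). Advance 4.
Byte at offset 4: 0xEC = 11101100 → 3-byte char (#2). Advance 3.
Byte at offset 7: 0xE2 = 11100010 → 3-byte char (#3). Advance 3.
Byte at offset 10: 0xEA = 11101010 → 3-byte char (#4). Advance 3.
Byte at offset 13: 0xF0 = 11110000 → 4-byte char (#5). Advance 4.
Byte at offset 17: 0xD3 = 11010011 → 2-byte char (#6). Advance 2.
Byte at offset 19: 0xD3 = 11010011 → 2-byte char (#7). Advance 2.
Byte at offset 21: 0xF1 = 11110001 → 4-byte char (#8). Advance 4.
Byte at offset 25: 0xF3 = 11110011 → 4-byte char (#9). Advance 4.
Reached end at offset 29 after 9 code points.

9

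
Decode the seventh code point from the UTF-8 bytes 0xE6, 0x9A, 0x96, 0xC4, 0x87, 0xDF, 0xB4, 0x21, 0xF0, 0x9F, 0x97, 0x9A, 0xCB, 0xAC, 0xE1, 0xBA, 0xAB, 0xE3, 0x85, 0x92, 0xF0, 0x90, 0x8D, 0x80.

Offset 0: leading byte 0xE6 = 11100110 → 3-byte char #1 = E6 9A 96.
Offset 3: leading byte 0xC4 = 11000100 → 2-byte char #2 = C4 87.
Offset 5: leading byte 0xDF = 11011111 → 2-byte char #3 = DF B4.
Offset 7: leading byte 0x21 = 00100001 → 1-byte char #4 = 21.
Offset 8: leading byte 0xF0 = 11110000 → 4-byte char #5 = F0 9F 97 9A.
Offset 12: leading byte 0xCB = 11001011 → 2-byte char #6 = CB AC.
Offset 14: leading byte 0xE1 = 11100001 → 3-byte char #7 = E1 BA AB.
Leading byte 0xE1 = 11100001 matches 1110xxxx → 3-byte sequence.
Byte 1: 0xE1 = 11100001, payload 0001 (4 bits).
Byte 2: 0xBA = 10111010 (10xxxxxx ✓), payload 111010.
Byte 3: 0xAB = 10101011 (10xxxxxx ✓), payload 101011.
Concatenate: 0001111010101011 = 0x1EAB (16 bits → U+1EAB).

U+1EAB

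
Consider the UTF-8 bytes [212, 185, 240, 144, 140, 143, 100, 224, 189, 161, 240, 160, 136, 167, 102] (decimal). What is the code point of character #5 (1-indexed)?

Offset 0: leading byte 0xD4 = 11010100 → 2-byte char #1 = D4 B9.
Offset 2: leading byte 0xF0 = 11110000 → 4-byte char #2 = F0 90 8C 8F.
Offset 6: leading byte 0x64 = 01100100 → 1-byte char #3 = 64.
Offset 7: leading byte 0xE0 = 11100000 → 3-byte char #4 = E0 BD A1.
Offset 10: leading byte 0xF0 = 11110000 → 4-byte char #5 = F0 A0 88 A7.
Leading byte 0xF0 = 11110000 matches 11110xxx → 4-byte sequence.
Byte 1: 0xF0 = 11110000, payload 000 (3 bits).
Byte 2: 0xA0 = 10100000 (10xxxxxx ✓), payload 100000.
Byte 3: 0x88 = 10001000 (10xxxxxx ✓), payload 001000.
Byte 4: 0xA7 = 10100111 (10xxxxxx ✓), payload 100111.
Concatenate: 000100000001000100111 = 0x20227 (21 bits → U+20227).

U+20227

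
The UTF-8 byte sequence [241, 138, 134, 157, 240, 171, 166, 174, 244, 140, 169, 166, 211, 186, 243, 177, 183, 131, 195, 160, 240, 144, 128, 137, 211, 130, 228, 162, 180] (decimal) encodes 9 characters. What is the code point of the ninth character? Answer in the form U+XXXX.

Offset 0: leading byte 0xF1 = 11110001 → 4-byte char #1 = F1 8A 86 9D.
Offset 4: leading byte 0xF0 = 11110000 → 4-byte char #2 = F0 AB A6 AE.
Offset 8: leading byte 0xF4 = 11110100 → 4-byte char #3 = F4 8C A9 A6.
Offset 12: leading byte 0xD3 = 11010011 → 2-byte char #4 = D3 BA.
Offset 14: leading byte 0xF3 = 11110011 → 4-byte char #5 = F3 B1 B7 83.
Offset 18: leading byte 0xC3 = 11000011 → 2-byte char #6 = C3 A0.
Offset 20: leading byte 0xF0 = 11110000 → 4-byte char #7 = F0 90 80 89.
Offset 24: leading byte 0xD3 = 11010011 → 2-byte char #8 = D3 82.
Offset 26: leading byte 0xE4 = 11100100 → 3-byte char #9 = E4 A2 B4.
Leading byte 0xE4 = 11100100 matches 1110xxxx → 3-byte sequence.
Byte 1: 0xE4 = 11100100, payload 0100 (4 bits).
Byte 2: 0xA2 = 10100010 (10xxxxxx ✓), payload 100010.
Byte 3: 0xB4 = 10110100 (10xxxxxx ✓), payload 110100.
Concatenate: 0100100010110100 = 0x48B4 (16 bits → U+48B4).

U+48B4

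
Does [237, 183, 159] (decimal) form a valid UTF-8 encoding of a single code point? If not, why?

Structurally a 3-byte sequence; payload = 0xDDDF.
But 0xDDDF is in U+D800–U+DFFF, the surrogate range. Surrogates are not Unicode scalar values and are forbidden in UTF-8.

invalid (encodes a surrogate (U+D800–U+DFFF))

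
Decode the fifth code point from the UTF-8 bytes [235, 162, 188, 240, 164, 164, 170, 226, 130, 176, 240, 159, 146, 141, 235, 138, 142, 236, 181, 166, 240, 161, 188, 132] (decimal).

Offset 0: leading byte 0xEB = 11101011 → 3-byte char #1 = EB A2 BC.
Offset 3: leading byte 0xF0 = 11110000 → 4-byte char #2 = F0 A4 A4 AA.
Offset 7: leading byte 0xE2 = 11100010 → 3-byte char #3 = E2 82 B0.
Offset 10: leading byte 0xF0 = 11110000 → 4-byte char #4 = F0 9F 92 8D.
Offset 14: leading byte 0xEB = 11101011 → 3-byte char #5 = EB 8A 8E.
Leading byte 0xEB = 11101011 matches 1110xxxx → 3-byte sequence.
Byte 1: 0xEB = 11101011, payload 1011 (4 bits).
Byte 2: 0x8A = 10001010 (10xxxxxx ✓), payload 001010.
Byte 3: 0x8E = 10001110 (10xxxxxx ✓), payload 001110.
Concatenate: 1011001010001110 = 0xB28E (16 bits → U+B28E).

U+B28E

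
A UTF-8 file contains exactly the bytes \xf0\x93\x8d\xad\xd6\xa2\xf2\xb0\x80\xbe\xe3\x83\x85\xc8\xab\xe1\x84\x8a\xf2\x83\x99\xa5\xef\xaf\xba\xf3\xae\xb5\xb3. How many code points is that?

9

Byte at offset 0: 0xF0 = 11110000 → 4-byte char (#1). Advance 4.
Byte at offset 4: 0xD6 = 11010110 → 2-byte char (#2). Advance 2.
Byte at offset 6: 0xF2 = 11110010 → 4-byte char (#3). Advance 4.
Byte at offset 10: 0xE3 = 11100011 → 3-byte char (#4). Advance 3.
Byte at offset 13: 0xC8 = 11001000 → 2-byte char (#5). Advance 2.
Byte at offset 15: 0xE1 = 11100001 → 3-byte char (#6). Advance 3.
Byte at offset 18: 0xF2 = 11110010 → 4-byte char (#7). Advance 4.
Byte at offset 22: 0xEF = 11101111 → 3-byte char (#8). Advance 3.
Byte at offset 25: 0xF3 = 11110011 → 4-byte char (#9). Advance 4.
Reached end at offset 29 after 9 code points.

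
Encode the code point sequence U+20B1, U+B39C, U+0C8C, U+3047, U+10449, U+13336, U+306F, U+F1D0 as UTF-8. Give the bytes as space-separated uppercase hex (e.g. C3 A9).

U+20B1: 3-byte form → E2 82 B1.
U+B39C: 3-byte form → EB 8E 9C.
U+0C8C: 3-byte form → E0 B2 8C.
U+3047: 3-byte form → E3 81 87.
U+10449: 4-byte form → F0 90 91 89.
U+13336: 4-byte form → F0 93 8C B6.
U+306F: 3-byte form → E3 81 AF.
U+F1D0: 3-byte form → EF 87 90.
Concatenated (26 bytes): E2 82 B1 EB 8E 9C E0 B2 8C E3 81 87 F0 90 91 89 F0 93 8C B6 E3 81 AF EF 87 90.

E2 82 B1 EB 8E 9C E0 B2 8C E3 81 87 F0 90 91 89 F0 93 8C B6 E3 81 AF EF 87 90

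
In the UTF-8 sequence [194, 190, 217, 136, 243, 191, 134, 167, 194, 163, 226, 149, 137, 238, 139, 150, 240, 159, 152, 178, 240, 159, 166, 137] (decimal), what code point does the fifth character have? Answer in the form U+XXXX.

Offset 0: leading byte 0xC2 = 11000010 → 2-byte char #1 = C2 BE.
Offset 2: leading byte 0xD9 = 11011001 → 2-byte char #2 = D9 88.
Offset 4: leading byte 0xF3 = 11110011 → 4-byte char #3 = F3 BF 86 A7.
Offset 8: leading byte 0xC2 = 11000010 → 2-byte char #4 = C2 A3.
Offset 10: leading byte 0xE2 = 11100010 → 3-byte char #5 = E2 95 89.
Leading byte 0xE2 = 11100010 matches 1110xxxx → 3-byte sequence.
Byte 1: 0xE2 = 11100010, payload 0010 (4 bits).
Byte 2: 0x95 = 10010101 (10xxxxxx ✓), payload 010101.
Byte 3: 0x89 = 10001001 (10xxxxxx ✓), payload 001001.
Concatenate: 0010010101001001 = 0x2549 (16 bits → U+2549).

U+2549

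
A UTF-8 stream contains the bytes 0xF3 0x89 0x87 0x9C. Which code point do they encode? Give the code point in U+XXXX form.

Leading byte 0xF3 = 11110011 matches 11110xxx → 4-byte sequence.
Byte 1: 0xF3 = 11110011, payload 011 (3 bits).
Byte 2: 0x89 = 10001001 (10xxxxxx ✓), payload 001001.
Byte 3: 0x87 = 10000111 (10xxxxxx ✓), payload 000111.
Byte 4: 0x9C = 10011100 (10xxxxxx ✓), payload 011100.
Concatenate: 011001001000111011100 = 0xC91DC (21 bits → U+C91DC).

U+C91DC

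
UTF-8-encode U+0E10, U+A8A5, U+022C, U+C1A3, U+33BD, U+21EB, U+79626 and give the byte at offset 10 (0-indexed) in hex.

0xA3

U+0E10 → 3-byte form E0 B8 90 at offsets 0–2.
U+A8A5 → 3-byte form EA A2 A5 at offsets 3–5.
U+022C → 2-byte form C8 AC at offsets 6–7.
U+C1A3 → 3-byte form EC 86 A3 at offsets 8–10.
Offset 10 falls in char 4's range; it's byte 3 of EC 86 A3 = 0xA3.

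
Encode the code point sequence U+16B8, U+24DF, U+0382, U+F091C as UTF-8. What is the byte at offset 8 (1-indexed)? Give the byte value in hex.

1-indexed offset 8 is 0-indexed offset 7.
U+16B8 → 3-byte form E1 9A B8 at offsets 0–2.
U+24DF → 3-byte form E2 93 9F at offsets 3–5.
U+0382 → 2-byte form CE 82 at offsets 6–7.
Offset 7 falls in char 3's range; it's byte 2 of CE 82 = 0x82.

0x82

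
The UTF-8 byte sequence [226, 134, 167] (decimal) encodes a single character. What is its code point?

U+21A7

Leading byte 0xE2 = 11100010 matches 1110xxxx → 3-byte sequence.
Byte 1: 0xE2 = 11100010, payload 0010 (4 bits).
Byte 2: 0x86 = 10000110 (10xxxxxx ✓), payload 000110.
Byte 3: 0xA7 = 10100111 (10xxxxxx ✓), payload 100111.
Concatenate: 0010000110100111 = 0x21A7 (16 bits → U+21A7).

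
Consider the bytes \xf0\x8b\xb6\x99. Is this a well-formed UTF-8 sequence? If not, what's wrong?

Leading byte 0xF0 = 11110000 → 4-byte form.
Continuation bytes all match 10xxxxxx. Payload decodes to 0xBD99.
But 0xBD99 < 0x10000, the minimum for a 4-byte sequence — this is an overlong encoding.

invalid (overlong encoding)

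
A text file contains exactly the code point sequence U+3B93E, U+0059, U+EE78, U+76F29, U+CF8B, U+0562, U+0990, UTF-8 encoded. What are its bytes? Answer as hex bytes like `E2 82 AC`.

U+3B93E: 4-byte form → F0 BB A4 BE.
U+0059: 1-byte form → 59.
U+EE78: 3-byte form → EE B9 B8.
U+76F29: 4-byte form → F1 B6 BC A9.
U+CF8B: 3-byte form → EC BE 8B.
U+0562: 2-byte form → D5 A2.
U+0990: 3-byte form → E0 A6 90.
Concatenated (20 bytes): F0 BB A4 BE 59 EE B9 B8 F1 B6 BC A9 EC BE 8B D5 A2 E0 A6 90.

F0 BB A4 BE 59 EE B9 B8 F1 B6 BC A9 EC BE 8B D5 A2 E0 A6 90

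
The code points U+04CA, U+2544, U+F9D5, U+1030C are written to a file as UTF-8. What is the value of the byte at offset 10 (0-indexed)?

U+04CA → 2-byte form D3 8A at offsets 0–1.
U+2544 → 3-byte form E2 95 84 at offsets 2–4.
U+F9D5 → 3-byte form EF A7 95 at offsets 5–7.
U+1030C → 4-byte form F0 90 8C 8C at offsets 8–11.
Offset 10 falls in char 4's range; it's byte 3 of F0 90 8C 8C = 0x8C.

0x8C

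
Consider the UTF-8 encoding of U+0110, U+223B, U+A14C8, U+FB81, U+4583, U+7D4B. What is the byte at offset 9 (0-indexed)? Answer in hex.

U+0110 → 2-byte form C4 90 at offsets 0–1.
U+223B → 3-byte form E2 88 BB at offsets 2–4.
U+A14C8 → 4-byte form F2 A1 93 88 at offsets 5–8.
U+FB81 → 3-byte form EF AE 81 at offsets 9–11.
Offset 9 falls in char 4's range; it's byte 1 of EF AE 81 = 0xEF.

0xEF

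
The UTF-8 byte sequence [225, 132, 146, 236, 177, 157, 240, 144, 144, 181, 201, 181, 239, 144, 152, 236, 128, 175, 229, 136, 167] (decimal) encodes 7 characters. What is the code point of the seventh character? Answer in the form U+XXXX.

U+5227

Offset 0: leading byte 0xE1 = 11100001 → 3-byte char #1 = E1 84 92.
Offset 3: leading byte 0xEC = 11101100 → 3-byte char #2 = EC B1 9D.
Offset 6: leading byte 0xF0 = 11110000 → 4-byte char #3 = F0 90 90 B5.
Offset 10: leading byte 0xC9 = 11001001 → 2-byte char #4 = C9 B5.
Offset 12: leading byte 0xEF = 11101111 → 3-byte char #5 = EF 90 98.
Offset 15: leading byte 0xEC = 11101100 → 3-byte char #6 = EC 80 AF.
Offset 18: leading byte 0xE5 = 11100101 → 3-byte char #7 = E5 88 A7.
Leading byte 0xE5 = 11100101 matches 1110xxxx → 3-byte sequence.
Byte 1: 0xE5 = 11100101, payload 0101 (4 bits).
Byte 2: 0x88 = 10001000 (10xxxxxx ✓), payload 001000.
Byte 3: 0xA7 = 10100111 (10xxxxxx ✓), payload 100111.
Concatenate: 0101001000100111 = 0x5227 (16 bits → U+5227).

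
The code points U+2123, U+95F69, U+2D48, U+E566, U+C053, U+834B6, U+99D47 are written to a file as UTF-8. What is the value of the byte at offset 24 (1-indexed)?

1-indexed offset 24 is 0-indexed offset 23.
U+2123 → 3-byte form E2 84 A3 at offsets 0–2.
U+95F69 → 4-byte form F2 95 BD A9 at offsets 3–6.
U+2D48 → 3-byte form E2 B5 88 at offsets 7–9.
U+E566 → 3-byte form EE 95 A6 at offsets 10–12.
U+C053 → 3-byte form EC 81 93 at offsets 13–15.
U+834B6 → 4-byte form F2 83 92 B6 at offsets 16–19.
U+99D47 → 4-byte form F2 99 B5 87 at offsets 20–23.
Offset 23 falls in char 7's range; it's byte 4 of F2 99 B5 87 = 0x87.

0x87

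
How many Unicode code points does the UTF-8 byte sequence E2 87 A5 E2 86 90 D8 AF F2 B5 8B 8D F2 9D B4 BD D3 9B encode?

6

Byte at offset 0: 0xE2 = 11100010 → 3-byte char (#1). Advance 3.
Byte at offset 3: 0xE2 = 11100010 → 3-byte char (#2). Advance 3.
Byte at offset 6: 0xD8 = 11011000 → 2-byte char (#3). Advance 2.
Byte at offset 8: 0xF2 = 11110010 → 4-byte char (#4). Advance 4.
Byte at offset 12: 0xF2 = 11110010 → 4-byte char (#5). Advance 4.
Byte at offset 16: 0xD3 = 11010011 → 2-byte char (#6). Advance 2.
Reached end at offset 18 after 6 code points.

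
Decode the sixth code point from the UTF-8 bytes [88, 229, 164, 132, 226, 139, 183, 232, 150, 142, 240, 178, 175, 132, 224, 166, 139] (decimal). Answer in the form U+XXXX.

Offset 0: leading byte 0x58 = 01011000 → 1-byte char #1 = 58.
Offset 1: leading byte 0xE5 = 11100101 → 3-byte char #2 = E5 A4 84.
Offset 4: leading byte 0xE2 = 11100010 → 3-byte char #3 = E2 8B B7.
Offset 7: leading byte 0xE8 = 11101000 → 3-byte char #4 = E8 96 8E.
Offset 10: leading byte 0xF0 = 11110000 → 4-byte char #5 = F0 B2 AF 84.
Offset 14: leading byte 0xE0 = 11100000 → 3-byte char #6 = E0 A6 8B.
Leading byte 0xE0 = 11100000 matches 1110xxxx → 3-byte sequence.
Byte 1: 0xE0 = 11100000, payload 0000 (4 bits).
Byte 2: 0xA6 = 10100110 (10xxxxxx ✓), payload 100110.
Byte 3: 0x8B = 10001011 (10xxxxxx ✓), payload 001011.
Concatenate: 0000100110001011 = 0x98B (16 bits → U+098B).

U+098B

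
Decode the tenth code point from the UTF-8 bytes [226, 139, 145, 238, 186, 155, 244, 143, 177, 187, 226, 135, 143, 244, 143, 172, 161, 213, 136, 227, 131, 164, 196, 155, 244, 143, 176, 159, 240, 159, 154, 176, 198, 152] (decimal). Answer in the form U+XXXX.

U+1F6B0

Offset 0: leading byte 0xE2 = 11100010 → 3-byte char #1 = E2 8B 91.
Offset 3: leading byte 0xEE = 11101110 → 3-byte char #2 = EE BA 9B.
Offset 6: leading byte 0xF4 = 11110100 → 4-byte char #3 = F4 8F B1 BB.
Offset 10: leading byte 0xE2 = 11100010 → 3-byte char #4 = E2 87 8F.
Offset 13: leading byte 0xF4 = 11110100 → 4-byte char #5 = F4 8F AC A1.
Offset 17: leading byte 0xD5 = 11010101 → 2-byte char #6 = D5 88.
Offset 19: leading byte 0xE3 = 11100011 → 3-byte char #7 = E3 83 A4.
Offset 22: leading byte 0xC4 = 11000100 → 2-byte char #8 = C4 9B.
Offset 24: leading byte 0xF4 = 11110100 → 4-byte char #9 = F4 8F B0 9F.
Offset 28: leading byte 0xF0 = 11110000 → 4-byte char #10 = F0 9F 9A B0.
Leading byte 0xF0 = 11110000 matches 11110xxx → 4-byte sequence.
Byte 1: 0xF0 = 11110000, payload 000 (3 bits).
Byte 2: 0x9F = 10011111 (10xxxxxx ✓), payload 011111.
Byte 3: 0x9A = 10011010 (10xxxxxx ✓), payload 011010.
Byte 4: 0xB0 = 10110000 (10xxxxxx ✓), payload 110000.
Concatenate: 000011111011010110000 = 0x1F6B0 (21 bits → U+1F6B0).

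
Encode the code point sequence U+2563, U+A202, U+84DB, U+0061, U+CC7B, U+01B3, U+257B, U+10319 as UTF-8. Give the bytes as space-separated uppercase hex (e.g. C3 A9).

U+2563: 3-byte form → E2 95 A3.
U+A202: 3-byte form → EA 88 82.
U+84DB: 3-byte form → E8 93 9B.
U+0061: 1-byte form → 61.
U+CC7B: 3-byte form → EC B1 BB.
U+01B3: 2-byte form → C6 B3.
U+257B: 3-byte form → E2 95 BB.
U+10319: 4-byte form → F0 90 8C 99.
Concatenated (22 bytes): E2 95 A3 EA 88 82 E8 93 9B 61 EC B1 BB C6 B3 E2 95 BB F0 90 8C 99.

E2 95 A3 EA 88 82 E8 93 9B 61 EC B1 BB C6 B3 E2 95 BB F0 90 8C 99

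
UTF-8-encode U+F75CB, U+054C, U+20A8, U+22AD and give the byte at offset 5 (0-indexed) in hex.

0x8C

U+F75CB → 4-byte form F3 B7 97 8B at offsets 0–3.
U+054C → 2-byte form D5 8C at offsets 4–5.
Offset 5 falls in char 2's range; it's byte 2 of D5 8C = 0x8C.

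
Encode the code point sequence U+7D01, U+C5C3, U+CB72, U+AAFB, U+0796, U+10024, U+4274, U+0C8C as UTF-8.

U+7D01: 3-byte form → E7 B4 81.
U+C5C3: 3-byte form → EC 97 83.
U+CB72: 3-byte form → EC AD B2.
U+AAFB: 3-byte form → EA AB BB.
U+0796: 2-byte form → DE 96.
U+10024: 4-byte form → F0 90 80 A4.
U+4274: 3-byte form → E4 89 B4.
U+0C8C: 3-byte form → E0 B2 8C.
Concatenated (24 bytes): E7 B4 81 EC 97 83 EC AD B2 EA AB BB DE 96 F0 90 80 A4 E4 89 B4 E0 B2 8C.

E7 B4 81 EC 97 83 EC AD B2 EA AB BB DE 96 F0 90 80 A4 E4 89 B4 E0 B2 8C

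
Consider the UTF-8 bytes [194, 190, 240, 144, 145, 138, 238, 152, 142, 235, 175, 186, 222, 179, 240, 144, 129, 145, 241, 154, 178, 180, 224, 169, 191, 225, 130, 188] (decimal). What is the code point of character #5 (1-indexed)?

Offset 0: leading byte 0xC2 = 11000010 → 2-byte char #1 = C2 BE.
Offset 2: leading byte 0xF0 = 11110000 → 4-byte char #2 = F0 90 91 8A.
Offset 6: leading byte 0xEE = 11101110 → 3-byte char #3 = EE 98 8E.
Offset 9: leading byte 0xEB = 11101011 → 3-byte char #4 = EB AF BA.
Offset 12: leading byte 0xDE = 11011110 → 2-byte char #5 = DE B3.
Leading byte 0xDE = 11011110 matches 110xxxxx → 2-byte sequence.
Byte 1: 0xDE = 11011110, payload 11110 (5 bits).
Byte 2: 0xB3 = 10110011 (10xxxxxx ✓), payload 110011.
Concatenate: 11110110011 = 0x7B3 (11 bits → U+07B3).

U+07B3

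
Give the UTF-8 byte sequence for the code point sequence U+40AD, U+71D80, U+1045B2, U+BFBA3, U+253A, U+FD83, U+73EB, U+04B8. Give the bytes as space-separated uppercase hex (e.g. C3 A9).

U+40AD: 3-byte form → E4 82 AD.
U+71D80: 4-byte form → F1 B1 B6 80.
U+1045B2: 4-byte form → F4 84 96 B2.
U+BFBA3: 4-byte form → F2 BF AE A3.
U+253A: 3-byte form → E2 94 BA.
U+FD83: 3-byte form → EF B6 83.
U+73EB: 3-byte form → E7 8F AB.
U+04B8: 2-byte form → D2 B8.
Concatenated (26 bytes): E4 82 AD F1 B1 B6 80 F4 84 96 B2 F2 BF AE A3 E2 94 BA EF B6 83 E7 8F AB D2 B8.

E4 82 AD F1 B1 B6 80 F4 84 96 B2 F2 BF AE A3 E2 94 BA EF B6 83 E7 8F AB D2 B8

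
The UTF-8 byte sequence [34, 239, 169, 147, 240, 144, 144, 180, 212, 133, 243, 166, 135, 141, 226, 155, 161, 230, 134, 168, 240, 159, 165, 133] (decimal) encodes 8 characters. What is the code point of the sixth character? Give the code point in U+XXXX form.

Offset 0: leading byte 0x22 = 00100010 → 1-byte char #1 = 22.
Offset 1: leading byte 0xEF = 11101111 → 3-byte char #2 = EF A9 93.
Offset 4: leading byte 0xF0 = 11110000 → 4-byte char #3 = F0 90 90 B4.
Offset 8: leading byte 0xD4 = 11010100 → 2-byte char #4 = D4 85.
Offset 10: leading byte 0xF3 = 11110011 → 4-byte char #5 = F3 A6 87 8D.
Offset 14: leading byte 0xE2 = 11100010 → 3-byte char #6 = E2 9B A1.
Leading byte 0xE2 = 11100010 matches 1110xxxx → 3-byte sequence.
Byte 1: 0xE2 = 11100010, payload 0010 (4 bits).
Byte 2: 0x9B = 10011011 (10xxxxxx ✓), payload 011011.
Byte 3: 0xA1 = 10100001 (10xxxxxx ✓), payload 100001.
Concatenate: 0010011011100001 = 0x26E1 (16 bits → U+26E1).

U+26E1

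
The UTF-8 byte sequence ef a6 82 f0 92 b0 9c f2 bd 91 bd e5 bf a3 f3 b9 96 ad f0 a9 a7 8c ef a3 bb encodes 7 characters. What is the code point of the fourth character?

Offset 0: leading byte 0xEF = 11101111 → 3-byte char #1 = EF A6 82.
Offset 3: leading byte 0xF0 = 11110000 → 4-byte char #2 = F0 92 B0 9C.
Offset 7: leading byte 0xF2 = 11110010 → 4-byte char #3 = F2 BD 91 BD.
Offset 11: leading byte 0xE5 = 11100101 → 3-byte char #4 = E5 BF A3.
Leading byte 0xE5 = 11100101 matches 1110xxxx → 3-byte sequence.
Byte 1: 0xE5 = 11100101, payload 0101 (4 bits).
Byte 2: 0xBF = 10111111 (10xxxxxx ✓), payload 111111.
Byte 3: 0xA3 = 10100011 (10xxxxxx ✓), payload 100011.
Concatenate: 0101111111100011 = 0x5FE3 (16 bits → U+5FE3).

U+5FE3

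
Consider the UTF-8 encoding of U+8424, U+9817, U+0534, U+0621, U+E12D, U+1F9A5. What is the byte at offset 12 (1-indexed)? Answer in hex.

0x84

1-indexed offset 12 is 0-indexed offset 11.
U+8424 → 3-byte form E8 90 A4 at offsets 0–2.
U+9817 → 3-byte form E9 A0 97 at offsets 3–5.
U+0534 → 2-byte form D4 B4 at offsets 6–7.
U+0621 → 2-byte form D8 A1 at offsets 8–9.
U+E12D → 3-byte form EE 84 AD at offsets 10–12.
Offset 11 falls in char 5's range; it's byte 2 of EE 84 AD = 0x84.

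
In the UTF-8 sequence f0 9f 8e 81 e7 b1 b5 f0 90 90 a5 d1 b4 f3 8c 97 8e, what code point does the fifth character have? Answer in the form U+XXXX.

U+CC5CE

Offset 0: leading byte 0xF0 = 11110000 → 4-byte char #1 = F0 9F 8E 81.
Offset 4: leading byte 0xE7 = 11100111 → 3-byte char #2 = E7 B1 B5.
Offset 7: leading byte 0xF0 = 11110000 → 4-byte char #3 = F0 90 90 A5.
Offset 11: leading byte 0xD1 = 11010001 → 2-byte char #4 = D1 B4.
Offset 13: leading byte 0xF3 = 11110011 → 4-byte char #5 = F3 8C 97 8E.
Leading byte 0xF3 = 11110011 matches 11110xxx → 4-byte sequence.
Byte 1: 0xF3 = 11110011, payload 011 (3 bits).
Byte 2: 0x8C = 10001100 (10xxxxxx ✓), payload 001100.
Byte 3: 0x97 = 10010111 (10xxxxxx ✓), payload 010111.
Byte 4: 0x8E = 10001110 (10xxxxxx ✓), payload 001110.
Concatenate: 011001100010111001110 = 0xCC5CE (21 bits → U+CC5CE).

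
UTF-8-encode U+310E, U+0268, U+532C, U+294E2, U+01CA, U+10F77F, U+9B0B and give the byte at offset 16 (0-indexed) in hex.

0x9D

U+310E → 3-byte form E3 84 8E at offsets 0–2.
U+0268 → 2-byte form C9 A8 at offsets 3–4.
U+532C → 3-byte form E5 8C AC at offsets 5–7.
U+294E2 → 4-byte form F0 A9 93 A2 at offsets 8–11.
U+01CA → 2-byte form C7 8A at offsets 12–13.
U+10F77F → 4-byte form F4 8F 9D BF at offsets 14–17.
Offset 16 falls in char 6's range; it's byte 3 of F4 8F 9D BF = 0x9D.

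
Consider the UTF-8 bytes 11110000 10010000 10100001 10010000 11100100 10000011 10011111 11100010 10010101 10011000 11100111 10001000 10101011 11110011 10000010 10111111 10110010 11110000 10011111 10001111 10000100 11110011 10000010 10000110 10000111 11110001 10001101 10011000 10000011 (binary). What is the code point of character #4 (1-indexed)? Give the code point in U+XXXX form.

Offset 0: leading byte 0xF0 = 11110000 → 4-byte char #1 = F0 90 A1 90.
Offset 4: leading byte 0xE4 = 11100100 → 3-byte char #2 = E4 83 9F.
Offset 7: leading byte 0xE2 = 11100010 → 3-byte char #3 = E2 95 98.
Offset 10: leading byte 0xE7 = 11100111 → 3-byte char #4 = E7 88 AB.
Leading byte 0xE7 = 11100111 matches 1110xxxx → 3-byte sequence.
Byte 1: 0xE7 = 11100111, payload 0111 (4 bits).
Byte 2: 0x88 = 10001000 (10xxxxxx ✓), payload 001000.
Byte 3: 0xAB = 10101011 (10xxxxxx ✓), payload 101011.
Concatenate: 0111001000101011 = 0x722B (16 bits → U+722B).

U+722B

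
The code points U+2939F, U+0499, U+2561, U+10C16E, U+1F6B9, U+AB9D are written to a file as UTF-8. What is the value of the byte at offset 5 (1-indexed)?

1-indexed offset 5 is 0-indexed offset 4.
U+2939F → 4-byte form F0 A9 8E 9F at offsets 0–3.
U+0499 → 2-byte form D2 99 at offsets 4–5.
Offset 4 falls in char 2's range; it's byte 1 of D2 99 = 0xD2.

0xD2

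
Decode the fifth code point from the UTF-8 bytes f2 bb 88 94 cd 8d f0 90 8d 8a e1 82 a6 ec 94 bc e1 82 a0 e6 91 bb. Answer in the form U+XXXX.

Offset 0: leading byte 0xF2 = 11110010 → 4-byte char #1 = F2 BB 88 94.
Offset 4: leading byte 0xCD = 11001101 → 2-byte char #2 = CD 8D.
Offset 6: leading byte 0xF0 = 11110000 → 4-byte char #3 = F0 90 8D 8A.
Offset 10: leading byte 0xE1 = 11100001 → 3-byte char #4 = E1 82 A6.
Offset 13: leading byte 0xEC = 11101100 → 3-byte char #5 = EC 94 BC.
Leading byte 0xEC = 11101100 matches 1110xxxx → 3-byte sequence.
Byte 1: 0xEC = 11101100, payload 1100 (4 bits).
Byte 2: 0x94 = 10010100 (10xxxxxx ✓), payload 010100.
Byte 3: 0xBC = 10111100 (10xxxxxx ✓), payload 111100.
Concatenate: 1100010100111100 = 0xC53C (16 bits → U+C53C).

U+C53C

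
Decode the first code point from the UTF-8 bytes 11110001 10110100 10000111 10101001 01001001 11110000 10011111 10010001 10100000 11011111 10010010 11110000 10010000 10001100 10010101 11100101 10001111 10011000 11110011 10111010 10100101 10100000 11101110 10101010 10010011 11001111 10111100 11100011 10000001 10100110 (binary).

Offset 0: leading byte 0xF1 = 11110001 → 4-byte char #1 = F1 B4 87 A9.
Leading byte 0xF1 = 11110001 matches 11110xxx → 4-byte sequence.
Byte 1: 0xF1 = 11110001, payload 001 (3 bits).
Byte 2: 0xB4 = 10110100 (10xxxxxx ✓), payload 110100.
Byte 3: 0x87 = 10000111 (10xxxxxx ✓), payload 000111.
Byte 4: 0xA9 = 10101001 (10xxxxxx ✓), payload 101001.
Concatenate: 001110100000111101001 = 0x741E9 (21 bits → U+741E9).

U+741E9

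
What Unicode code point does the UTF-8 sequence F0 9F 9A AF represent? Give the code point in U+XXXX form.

U+1F6AF

Leading byte 0xF0 = 11110000 matches 11110xxx → 4-byte sequence.
Byte 1: 0xF0 = 11110000, payload 000 (3 bits).
Byte 2: 0x9F = 10011111 (10xxxxxx ✓), payload 011111.
Byte 3: 0x9A = 10011010 (10xxxxxx ✓), payload 011010.
Byte 4: 0xAF = 10101111 (10xxxxxx ✓), payload 101111.
Concatenate: 000011111011010101111 = 0x1F6AF (21 bits → U+1F6AF).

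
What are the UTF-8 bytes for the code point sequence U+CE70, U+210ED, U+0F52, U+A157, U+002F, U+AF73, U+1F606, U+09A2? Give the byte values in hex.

EC B9 B0 F0 A1 83 AD E0 BD 92 EA 85 97 2F EA BD B3 F0 9F 98 86 E0 A6 A2

U+CE70: 3-byte form → EC B9 B0.
U+210ED: 4-byte form → F0 A1 83 AD.
U+0F52: 3-byte form → E0 BD 92.
U+A157: 3-byte form → EA 85 97.
U+002F: 1-byte form → 2F.
U+AF73: 3-byte form → EA BD B3.
U+1F606: 4-byte form → F0 9F 98 86.
U+09A2: 3-byte form → E0 A6 A2.
Concatenated (24 bytes): EC B9 B0 F0 A1 83 AD E0 BD 92 EA 85 97 2F EA BD B3 F0 9F 98 86 E0 A6 A2.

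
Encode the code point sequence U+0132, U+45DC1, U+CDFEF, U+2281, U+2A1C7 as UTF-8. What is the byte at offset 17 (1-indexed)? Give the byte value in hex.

0x87

1-indexed offset 17 is 0-indexed offset 16.
U+0132 → 2-byte form C4 B2 at offsets 0–1.
U+45DC1 → 4-byte form F1 85 B7 81 at offsets 2–5.
U+CDFEF → 4-byte form F3 8D BF AF at offsets 6–9.
U+2281 → 3-byte form E2 8A 81 at offsets 10–12.
U+2A1C7 → 4-byte form F0 AA 87 87 at offsets 13–16.
Offset 16 falls in char 5's range; it's byte 4 of F0 AA 87 87 = 0x87.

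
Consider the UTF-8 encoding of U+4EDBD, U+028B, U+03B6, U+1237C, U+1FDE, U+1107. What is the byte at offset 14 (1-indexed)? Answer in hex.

0xBF

1-indexed offset 14 is 0-indexed offset 13.
U+4EDBD → 4-byte form F1 8E B6 BD at offsets 0–3.
U+028B → 2-byte form CA 8B at offsets 4–5.
U+03B6 → 2-byte form CE B6 at offsets 6–7.
U+1237C → 4-byte form F0 92 8D BC at offsets 8–11.
U+1FDE → 3-byte form E1 BF 9E at offsets 12–14.
Offset 13 falls in char 5's range; it's byte 2 of E1 BF 9E = 0xBF.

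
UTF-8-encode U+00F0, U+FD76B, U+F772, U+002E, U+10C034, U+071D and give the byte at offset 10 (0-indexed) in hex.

0xF4

U+00F0 → 2-byte form C3 B0 at offsets 0–1.
U+FD76B → 4-byte form F3 BD 9D AB at offsets 2–5.
U+F772 → 3-byte form EF 9D B2 at offsets 6–8.
U+002E → 1-byte form 2E at offsets 9–9.
U+10C034 → 4-byte form F4 8C 80 B4 at offsets 10–13.
Offset 10 falls in char 5's range; it's byte 1 of F4 8C 80 B4 = 0xF4.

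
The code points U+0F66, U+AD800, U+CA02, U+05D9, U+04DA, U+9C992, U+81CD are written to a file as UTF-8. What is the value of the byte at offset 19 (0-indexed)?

0x87

U+0F66 → 3-byte form E0 BD A6 at offsets 0–2.
U+AD800 → 4-byte form F2 AD A0 80 at offsets 3–6.
U+CA02 → 3-byte form EC A8 82 at offsets 7–9.
U+05D9 → 2-byte form D7 99 at offsets 10–11.
U+04DA → 2-byte form D3 9A at offsets 12–13.
U+9C992 → 4-byte form F2 9C A6 92 at offsets 14–17.
U+81CD → 3-byte form E8 87 8D at offsets 18–20.
Offset 19 falls in char 7's range; it's byte 2 of E8 87 8D = 0x87.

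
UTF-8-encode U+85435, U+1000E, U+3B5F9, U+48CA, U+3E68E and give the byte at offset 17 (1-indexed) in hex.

1-indexed offset 17 is 0-indexed offset 16.
U+85435 → 4-byte form F2 85 90 B5 at offsets 0–3.
U+1000E → 4-byte form F0 90 80 8E at offsets 4–7.
U+3B5F9 → 4-byte form F0 BB 97 B9 at offsets 8–11.
U+48CA → 3-byte form E4 A3 8A at offsets 12–14.
U+3E68E → 4-byte form F0 BE 9A 8E at offsets 15–18.
Offset 16 falls in char 5's range; it's byte 2 of F0 BE 9A 8E = 0xBE.

0xBE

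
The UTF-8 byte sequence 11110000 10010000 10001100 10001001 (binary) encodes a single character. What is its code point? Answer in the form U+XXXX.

Leading byte 0xF0 = 11110000 matches 11110xxx → 4-byte sequence.
Byte 1: 0xF0 = 11110000, payload 000 (3 bits).
Byte 2: 0x90 = 10010000 (10xxxxxx ✓), payload 010000.
Byte 3: 0x8C = 10001100 (10xxxxxx ✓), payload 001100.
Byte 4: 0x89 = 10001001 (10xxxxxx ✓), payload 001001.
Concatenate: 000010000001100001001 = 0x10309 (21 bits → U+10309).

U+10309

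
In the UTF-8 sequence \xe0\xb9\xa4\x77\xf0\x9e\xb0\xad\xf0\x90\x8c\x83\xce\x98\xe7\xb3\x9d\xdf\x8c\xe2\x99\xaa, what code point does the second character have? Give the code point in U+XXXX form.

U+0077

Offset 0: leading byte 0xE0 = 11100000 → 3-byte char #1 = E0 B9 A4.
Offset 3: leading byte 0x77 = 01110111 → 1-byte char #2 = 77.
Leading byte 0x77 = 01110111 matches 0xxxxxxx → 1-byte sequence.
Byte 1: 0x77 = 01110111, payload 1110111 (7 bits).
Concatenate: 1110111 = 0x77 (7 bits → U+0077).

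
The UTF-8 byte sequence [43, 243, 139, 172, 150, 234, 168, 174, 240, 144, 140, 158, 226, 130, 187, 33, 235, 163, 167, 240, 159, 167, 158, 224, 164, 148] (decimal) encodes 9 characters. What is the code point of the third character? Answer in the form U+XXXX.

U+AA2E

Offset 0: leading byte 0x2B = 00101011 → 1-byte char #1 = 2B.
Offset 1: leading byte 0xF3 = 11110011 → 4-byte char #2 = F3 8B AC 96.
Offset 5: leading byte 0xEA = 11101010 → 3-byte char #3 = EA A8 AE.
Leading byte 0xEA = 11101010 matches 1110xxxx → 3-byte sequence.
Byte 1: 0xEA = 11101010, payload 1010 (4 bits).
Byte 2: 0xA8 = 10101000 (10xxxxxx ✓), payload 101000.
Byte 3: 0xAE = 10101110 (10xxxxxx ✓), payload 101110.
Concatenate: 1010101000101110 = 0xAA2E (16 bits → U+AA2E).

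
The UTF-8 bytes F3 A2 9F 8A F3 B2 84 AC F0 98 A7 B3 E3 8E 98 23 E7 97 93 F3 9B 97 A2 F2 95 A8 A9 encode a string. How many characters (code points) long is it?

Byte at offset 0: 0xF3 = 11110011 → 4-byte char (#1). Advance 4.
Byte at offset 4: 0xF3 = 11110011 → 4-byte char (#2). Advance 4.
Byte at offset 8: 0xF0 = 11110000 → 4-byte char (#3). Advance 4.
Byte at offset 12: 0xE3 = 11100011 → 3-byte char (#4). Advance 3.
Byte at offset 15: 0x23 = 00100011 → 1-byte char (#5). Advance 1.
Byte at offset 16: 0xE7 = 11100111 → 3-byte char (#6). Advance 3.
Byte at offset 19: 0xF3 = 11110011 → 4-byte char (#7). Advance 4.
Byte at offset 23: 0xF2 = 11110010 → 4-byte char (#8). Advance 4.
Reached end at offset 27 after 8 code points.

8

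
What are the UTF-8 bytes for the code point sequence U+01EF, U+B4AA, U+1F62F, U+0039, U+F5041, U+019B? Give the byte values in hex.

C7 AF EB 92 AA F0 9F 98 AF 39 F3 B5 81 81 C6 9B

U+01EF: 2-byte form → C7 AF.
U+B4AA: 3-byte form → EB 92 AA.
U+1F62F: 4-byte form → F0 9F 98 AF.
U+0039: 1-byte form → 39.
U+F5041: 4-byte form → F3 B5 81 81.
U+019B: 2-byte form → C6 9B.
Concatenated (16 bytes): C7 AF EB 92 AA F0 9F 98 AF 39 F3 B5 81 81 C6 9B.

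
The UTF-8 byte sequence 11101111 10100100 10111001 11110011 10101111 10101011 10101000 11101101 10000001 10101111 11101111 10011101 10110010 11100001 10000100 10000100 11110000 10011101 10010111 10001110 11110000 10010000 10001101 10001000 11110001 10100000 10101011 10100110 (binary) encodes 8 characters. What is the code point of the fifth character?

U+1104

Offset 0: leading byte 0xEF = 11101111 → 3-byte char #1 = EF A4 B9.
Offset 3: leading byte 0xF3 = 11110011 → 4-byte char #2 = F3 AF AB A8.
Offset 7: leading byte 0xED = 11101101 → 3-byte char #3 = ED 81 AF.
Offset 10: leading byte 0xEF = 11101111 → 3-byte char #4 = EF 9D B2.
Offset 13: leading byte 0xE1 = 11100001 → 3-byte char #5 = E1 84 84.
Leading byte 0xE1 = 11100001 matches 1110xxxx → 3-byte sequence.
Byte 1: 0xE1 = 11100001, payload 0001 (4 bits).
Byte 2: 0x84 = 10000100 (10xxxxxx ✓), payload 000100.
Byte 3: 0x84 = 10000100 (10xxxxxx ✓), payload 000100.
Concatenate: 0001000100000100 = 0x1104 (16 bits → U+1104).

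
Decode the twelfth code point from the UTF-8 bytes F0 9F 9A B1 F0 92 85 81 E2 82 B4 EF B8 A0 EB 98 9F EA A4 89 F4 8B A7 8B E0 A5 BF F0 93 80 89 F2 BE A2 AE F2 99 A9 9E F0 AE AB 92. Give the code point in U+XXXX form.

Offset 0: leading byte 0xF0 = 11110000 → 4-byte char #1 = F0 9F 9A B1.
Offset 4: leading byte 0xF0 = 11110000 → 4-byte char #2 = F0 92 85 81.
Offset 8: leading byte 0xE2 = 11100010 → 3-byte char #3 = E2 82 B4.
Offset 11: leading byte 0xEF = 11101111 → 3-byte char #4 = EF B8 A0.
Offset 14: leading byte 0xEB = 11101011 → 3-byte char #5 = EB 98 9F.
Offset 17: leading byte 0xEA = 11101010 → 3-byte char #6 = EA A4 89.
Offset 20: leading byte 0xF4 = 11110100 → 4-byte char #7 = F4 8B A7 8B.
Offset 24: leading byte 0xE0 = 11100000 → 3-byte char #8 = E0 A5 BF.
Offset 27: leading byte 0xF0 = 11110000 → 4-byte char #9 = F0 93 80 89.
Offset 31: leading byte 0xF2 = 11110010 → 4-byte char #10 = F2 BE A2 AE.
Offset 35: leading byte 0xF2 = 11110010 → 4-byte char #11 = F2 99 A9 9E.
Offset 39: leading byte 0xF0 = 11110000 → 4-byte char #12 = F0 AE AB 92.
Leading byte 0xF0 = 11110000 matches 11110xxx → 4-byte sequence.
Byte 1: 0xF0 = 11110000, payload 000 (3 bits).
Byte 2: 0xAE = 10101110 (10xxxxxx ✓), payload 101110.
Byte 3: 0xAB = 10101011 (10xxxxxx ✓), payload 101011.
Byte 4: 0x92 = 10010010 (10xxxxxx ✓), payload 010010.
Concatenate: 000101110101011010010 = 0x2EAD2 (21 bits → U+2EAD2).

U+2EAD2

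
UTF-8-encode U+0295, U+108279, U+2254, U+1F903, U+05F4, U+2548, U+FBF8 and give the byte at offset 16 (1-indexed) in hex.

1-indexed offset 16 is 0-indexed offset 15.
U+0295 → 2-byte form CA 95 at offsets 0–1.
U+108279 → 4-byte form F4 88 89 B9 at offsets 2–5.
U+2254 → 3-byte form E2 89 94 at offsets 6–8.
U+1F903 → 4-byte form F0 9F A4 83 at offsets 9–12.
U+05F4 → 2-byte form D7 B4 at offsets 13–14.
U+2548 → 3-byte form E2 95 88 at offsets 15–17.
Offset 15 falls in char 6's range; it's byte 1 of E2 95 88 = 0xE2.

0xE2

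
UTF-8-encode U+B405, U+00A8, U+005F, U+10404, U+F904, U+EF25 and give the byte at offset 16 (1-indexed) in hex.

0xA5

1-indexed offset 16 is 0-indexed offset 15.
U+B405 → 3-byte form EB 90 85 at offsets 0–2.
U+00A8 → 2-byte form C2 A8 at offsets 3–4.
U+005F → 1-byte form 5F at offsets 5–5.
U+10404 → 4-byte form F0 90 90 84 at offsets 6–9.
U+F904 → 3-byte form EF A4 84 at offsets 10–12.
U+EF25 → 3-byte form EE BC A5 at offsets 13–15.
Offset 15 falls in char 6's range; it's byte 3 of EE BC A5 = 0xA5.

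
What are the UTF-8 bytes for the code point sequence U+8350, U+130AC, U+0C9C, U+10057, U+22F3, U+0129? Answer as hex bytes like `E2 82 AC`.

U+8350: 3-byte form → E8 8D 90.
U+130AC: 4-byte form → F0 93 82 AC.
U+0C9C: 3-byte form → E0 B2 9C.
U+10057: 4-byte form → F0 90 81 97.
U+22F3: 3-byte form → E2 8B B3.
U+0129: 2-byte form → C4 A9.
Concatenated (19 bytes): E8 8D 90 F0 93 82 AC E0 B2 9C F0 90 81 97 E2 8B B3 C4 A9.

E8 8D 90 F0 93 82 AC E0 B2 9C F0 90 81 97 E2 8B B3 C4 A9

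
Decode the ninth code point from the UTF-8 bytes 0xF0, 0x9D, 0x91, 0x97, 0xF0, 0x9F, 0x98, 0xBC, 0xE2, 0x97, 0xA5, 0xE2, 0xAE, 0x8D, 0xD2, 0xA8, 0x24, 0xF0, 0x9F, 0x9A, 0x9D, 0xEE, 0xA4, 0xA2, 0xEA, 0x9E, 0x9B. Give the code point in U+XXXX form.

Offset 0: leading byte 0xF0 = 11110000 → 4-byte char #1 = F0 9D 91 97.
Offset 4: leading byte 0xF0 = 11110000 → 4-byte char #2 = F0 9F 98 BC.
Offset 8: leading byte 0xE2 = 11100010 → 3-byte char #3 = E2 97 A5.
Offset 11: leading byte 0xE2 = 11100010 → 3-byte char #4 = E2 AE 8D.
Offset 14: leading byte 0xD2 = 11010010 → 2-byte char #5 = D2 A8.
Offset 16: leading byte 0x24 = 00100100 → 1-byte char #6 = 24.
Offset 17: leading byte 0xF0 = 11110000 → 4-byte char #7 = F0 9F 9A 9D.
Offset 21: leading byte 0xEE = 11101110 → 3-byte char #8 = EE A4 A2.
Offset 24: leading byte 0xEA = 11101010 → 3-byte char #9 = EA 9E 9B.
Leading byte 0xEA = 11101010 matches 1110xxxx → 3-byte sequence.
Byte 1: 0xEA = 11101010, payload 1010 (4 bits).
Byte 2: 0x9E = 10011110 (10xxxxxx ✓), payload 011110.
Byte 3: 0x9B = 10011011 (10xxxxxx ✓), payload 011011.
Concatenate: 1010011110011011 = 0xA79B (16 bits → U+A79B).

U+A79B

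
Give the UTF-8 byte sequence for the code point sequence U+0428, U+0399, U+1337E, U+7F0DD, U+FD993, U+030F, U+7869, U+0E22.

U+0428: 2-byte form → D0 A8.
U+0399: 2-byte form → CE 99.
U+1337E: 4-byte form → F0 93 8D BE.
U+7F0DD: 4-byte form → F1 BF 83 9D.
U+FD993: 4-byte form → F3 BD A6 93.
U+030F: 2-byte form → CC 8F.
U+7869: 3-byte form → E7 A1 A9.
U+0E22: 3-byte form → E0 B8 A2.
Concatenated (24 bytes): D0 A8 CE 99 F0 93 8D BE F1 BF 83 9D F3 BD A6 93 CC 8F E7 A1 A9 E0 B8 A2.

D0 A8 CE 99 F0 93 8D BE F1 BF 83 9D F3 BD A6 93 CC 8F E7 A1 A9 E0 B8 A2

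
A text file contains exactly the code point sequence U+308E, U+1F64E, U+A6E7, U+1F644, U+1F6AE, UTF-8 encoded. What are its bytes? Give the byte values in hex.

U+308E: 3-byte form → E3 82 8E.
U+1F64E: 4-byte form → F0 9F 99 8E.
U+A6E7: 3-byte form → EA 9B A7.
U+1F644: 4-byte form → F0 9F 99 84.
U+1F6AE: 4-byte form → F0 9F 9A AE.
Concatenated (18 bytes): E3 82 8E F0 9F 99 8E EA 9B A7 F0 9F 99 84 F0 9F 9A AE.

E3 82 8E F0 9F 99 8E EA 9B A7 F0 9F 99 84 F0 9F 9A AE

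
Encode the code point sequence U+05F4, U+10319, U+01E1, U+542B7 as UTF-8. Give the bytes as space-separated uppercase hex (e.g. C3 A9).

D7 B4 F0 90 8C 99 C7 A1 F1 94 8A B7

U+05F4: 2-byte form → D7 B4.
U+10319: 4-byte form → F0 90 8C 99.
U+01E1: 2-byte form → C7 A1.
U+542B7: 4-byte form → F1 94 8A B7.
Concatenated (12 bytes): D7 B4 F0 90 8C 99 C7 A1 F1 94 8A B7.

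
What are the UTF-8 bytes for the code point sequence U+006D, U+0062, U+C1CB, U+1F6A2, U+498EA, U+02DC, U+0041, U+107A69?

6D 62 EC 87 8B F0 9F 9A A2 F1 89 A3 AA CB 9C 41 F4 87 A9 A9

U+006D: 1-byte form → 6D.
U+0062: 1-byte form → 62.
U+C1CB: 3-byte form → EC 87 8B.
U+1F6A2: 4-byte form → F0 9F 9A A2.
U+498EA: 4-byte form → F1 89 A3 AA.
U+02DC: 2-byte form → CB 9C.
U+0041: 1-byte form → 41.
U+107A69: 4-byte form → F4 87 A9 A9.
Concatenated (20 bytes): 6D 62 EC 87 8B F0 9F 9A A2 F1 89 A3 AA CB 9C 41 F4 87 A9 A9.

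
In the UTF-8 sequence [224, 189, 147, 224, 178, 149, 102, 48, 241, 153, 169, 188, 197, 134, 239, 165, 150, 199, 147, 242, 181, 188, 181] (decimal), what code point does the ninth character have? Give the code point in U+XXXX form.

U+B5F35

Offset 0: leading byte 0xE0 = 11100000 → 3-byte char #1 = E0 BD 93.
Offset 3: leading byte 0xE0 = 11100000 → 3-byte char #2 = E0 B2 95.
Offset 6: leading byte 0x66 = 01100110 → 1-byte char #3 = 66.
Offset 7: leading byte 0x30 = 00110000 → 1-byte char #4 = 30.
Offset 8: leading byte 0xF1 = 11110001 → 4-byte char #5 = F1 99 A9 BC.
Offset 12: leading byte 0xC5 = 11000101 → 2-byte char #6 = C5 86.
Offset 14: leading byte 0xEF = 11101111 → 3-byte char #7 = EF A5 96.
Offset 17: leading byte 0xC7 = 11000111 → 2-byte char #8 = C7 93.
Offset 19: leading byte 0xF2 = 11110010 → 4-byte char #9 = F2 B5 BC B5.
Leading byte 0xF2 = 11110010 matches 11110xxx → 4-byte sequence.
Byte 1: 0xF2 = 11110010, payload 010 (3 bits).
Byte 2: 0xB5 = 10110101 (10xxxxxx ✓), payload 110101.
Byte 3: 0xBC = 10111100 (10xxxxxx ✓), payload 111100.
Byte 4: 0xB5 = 10110101 (10xxxxxx ✓), payload 110101.
Concatenate: 010110101111100110101 = 0xB5F35 (21 bits → U+B5F35).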